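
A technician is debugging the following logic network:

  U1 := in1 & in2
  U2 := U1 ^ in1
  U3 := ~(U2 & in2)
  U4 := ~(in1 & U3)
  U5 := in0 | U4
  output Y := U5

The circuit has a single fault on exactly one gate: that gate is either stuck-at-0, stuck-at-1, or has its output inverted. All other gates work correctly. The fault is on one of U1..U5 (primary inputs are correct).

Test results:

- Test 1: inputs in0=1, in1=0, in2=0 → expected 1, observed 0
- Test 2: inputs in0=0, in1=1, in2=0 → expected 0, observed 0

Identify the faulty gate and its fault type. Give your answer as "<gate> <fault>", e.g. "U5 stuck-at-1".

U5 stuck-at-0

Fault-free values for test 1 (in0=1, in1=0, in2=0): U1=0, U2=0, U3=1, U4=1, U5=1, giving Y=1. Observed 0.
Test 1: faults giving observed 0 are {U5 stuck-at-0, U5 inverted output}.
Test 2 (in0=0, in1=1, in2=0): fault-free U1=0, U2=1, U3=1, U4=0, U5=0 → 0; observed 0. Eliminates U5 inverted output.
Only U5 stuck-at-0 is consistent with every test.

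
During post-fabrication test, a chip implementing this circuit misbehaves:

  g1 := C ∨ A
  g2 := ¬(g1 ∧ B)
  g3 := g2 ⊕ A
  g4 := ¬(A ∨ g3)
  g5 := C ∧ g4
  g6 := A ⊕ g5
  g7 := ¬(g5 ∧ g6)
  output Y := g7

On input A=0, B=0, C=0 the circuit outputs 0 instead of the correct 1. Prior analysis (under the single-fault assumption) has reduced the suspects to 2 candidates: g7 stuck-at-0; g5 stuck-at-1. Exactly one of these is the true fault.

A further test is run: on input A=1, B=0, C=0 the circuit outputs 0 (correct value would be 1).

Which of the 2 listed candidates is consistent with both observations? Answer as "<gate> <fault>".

g7 stuck-at-0

Evaluate each candidate on input A=1, B=0, C=0:
  g7 stuck-at-0: g1=1, g2=1, g3=0, g4=0, g5=0, g6=1, g7=0 [stuck-at-0] → 0 — matches
  g5 stuck-at-1: g1=1, g2=1, g3=0, g4=0, g5=1 [stuck-at-1], g6=0, g7=1 → 1 — eliminated
Only g7 stuck-at-0 reproduces the observed 0.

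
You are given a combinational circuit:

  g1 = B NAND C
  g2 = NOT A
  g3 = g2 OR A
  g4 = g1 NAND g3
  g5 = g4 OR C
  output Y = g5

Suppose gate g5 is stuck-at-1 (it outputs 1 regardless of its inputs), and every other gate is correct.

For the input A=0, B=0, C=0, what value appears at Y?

1

Propagate with g5 forced: g1=1, g2=1, g3=1, g4=0, g5=1 [stuck-at-1].
So Y = 1. (Without the fault it would be 0.)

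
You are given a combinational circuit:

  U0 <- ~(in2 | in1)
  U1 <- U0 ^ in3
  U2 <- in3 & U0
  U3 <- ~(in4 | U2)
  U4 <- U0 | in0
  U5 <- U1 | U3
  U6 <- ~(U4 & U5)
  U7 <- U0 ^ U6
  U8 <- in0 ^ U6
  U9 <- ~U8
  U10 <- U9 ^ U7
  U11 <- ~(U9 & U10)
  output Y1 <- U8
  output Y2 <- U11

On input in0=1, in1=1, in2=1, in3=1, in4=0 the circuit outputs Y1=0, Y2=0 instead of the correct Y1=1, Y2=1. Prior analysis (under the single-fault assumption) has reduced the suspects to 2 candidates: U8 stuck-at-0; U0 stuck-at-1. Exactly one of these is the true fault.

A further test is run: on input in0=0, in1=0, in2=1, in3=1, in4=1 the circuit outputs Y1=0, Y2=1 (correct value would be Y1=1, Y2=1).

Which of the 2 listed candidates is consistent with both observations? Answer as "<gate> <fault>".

Evaluate each candidate on input in0=0, in1=0, in2=1, in3=1, in4=1:
  U8 stuck-at-0: U0=0, U1=1, U2=0, U3=0, U4=0, U5=1, U6=1, U7=1, U8=0 [stuck-at-0], U9=1, U10=0, U11=1 → Y1=0, Y2=1 — matches
  U0 stuck-at-1: U0=1 [stuck-at-1], U1=0, U2=1, U3=0, U4=1, U5=0, U6=1, U7=0, U8=1, U9=0, U10=0, U11=1 → Y1=1, Y2=1 — eliminated
Only U8 stuck-at-0 reproduces the observed Y1=0, Y2=1.

U8 stuck-at-0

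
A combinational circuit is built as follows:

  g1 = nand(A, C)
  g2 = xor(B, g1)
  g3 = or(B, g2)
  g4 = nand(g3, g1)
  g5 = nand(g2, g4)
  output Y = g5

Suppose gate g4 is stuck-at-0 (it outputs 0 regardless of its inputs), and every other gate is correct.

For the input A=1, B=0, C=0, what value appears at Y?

1

Propagate with g4 forced: g1=1, g2=1, g3=1, g4=0 [stuck-at-0], g5=1.
So Y = 1. (Same as the fault-free value — the fault is masked on this input.)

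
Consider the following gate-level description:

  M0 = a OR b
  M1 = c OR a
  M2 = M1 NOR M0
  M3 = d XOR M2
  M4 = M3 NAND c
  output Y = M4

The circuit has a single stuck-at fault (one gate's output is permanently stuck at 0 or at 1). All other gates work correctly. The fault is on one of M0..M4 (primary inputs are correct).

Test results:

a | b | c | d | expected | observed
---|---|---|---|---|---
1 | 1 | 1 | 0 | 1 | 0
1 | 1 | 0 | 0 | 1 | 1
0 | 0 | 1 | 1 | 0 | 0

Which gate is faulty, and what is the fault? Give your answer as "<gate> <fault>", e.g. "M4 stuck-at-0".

M3 stuck-at-1

Fault-free values for test 1 (a=1, b=1, c=1, d=0): M0=1, M1=1, M2=0, M3=0, M4=1, giving Y=1. Observed 0.
Test 1: faults giving observed 0 are {M2 stuck-at-1, M3 stuck-at-1, M4 stuck-at-0}.
Test 2 (a=1, b=1, c=0, d=0): fault-free M0=1, M1=1, M2=0, M3=0, M4=1 → 1; observed 1. Eliminates M4 stuck-at-0.
Test 3 (a=0, b=0, c=1, d=1): fault-free M0=0, M1=1, M2=0, M3=1, M4=0 → 0; observed 0. Eliminates M2 stuck-at-1.
Only M3 stuck-at-1 is consistent with every test.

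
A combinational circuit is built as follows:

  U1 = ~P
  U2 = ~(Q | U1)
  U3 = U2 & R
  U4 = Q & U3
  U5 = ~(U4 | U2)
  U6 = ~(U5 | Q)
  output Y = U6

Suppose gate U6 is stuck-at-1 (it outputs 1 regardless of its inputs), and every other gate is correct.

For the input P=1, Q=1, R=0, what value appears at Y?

Propagate with U6 forced: U1=0, U2=0, U3=0, U4=0, U5=1, U6=1 [stuck-at-1].
So Y = 1. (Without the fault it would be 0.)

1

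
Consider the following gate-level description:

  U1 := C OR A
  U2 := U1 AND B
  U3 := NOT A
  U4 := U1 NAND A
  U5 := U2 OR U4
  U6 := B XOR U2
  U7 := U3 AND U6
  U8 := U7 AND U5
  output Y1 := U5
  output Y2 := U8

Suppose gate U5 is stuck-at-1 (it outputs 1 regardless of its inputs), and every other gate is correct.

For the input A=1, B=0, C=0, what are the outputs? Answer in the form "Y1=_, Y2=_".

Y1=1, Y2=0

Propagate with U5 forced: U1=1, U2=0, U3=0, U4=0, U5=1 [stuck-at-1], U6=0, U7=0, U8=0.
So the outputs are Y1=1, Y2=0. (Without the fault they would be Y1=0, Y2=0.)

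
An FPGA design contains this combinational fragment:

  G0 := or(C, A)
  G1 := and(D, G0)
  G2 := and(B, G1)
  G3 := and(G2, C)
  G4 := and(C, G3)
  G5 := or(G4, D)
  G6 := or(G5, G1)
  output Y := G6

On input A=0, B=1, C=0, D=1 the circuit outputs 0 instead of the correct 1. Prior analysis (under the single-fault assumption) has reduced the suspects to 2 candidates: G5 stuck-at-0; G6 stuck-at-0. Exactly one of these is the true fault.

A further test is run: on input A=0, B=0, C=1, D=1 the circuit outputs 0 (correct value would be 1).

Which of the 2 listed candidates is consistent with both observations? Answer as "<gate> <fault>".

G6 stuck-at-0

Evaluate each candidate on input A=0, B=0, C=1, D=1:
  G5 stuck-at-0: G0=1, G1=1, G2=0, G3=0, G4=0, G5=0 [stuck-at-0], G6=1 → 1 — eliminated
  G6 stuck-at-0: G0=1, G1=1, G2=0, G3=0, G4=0, G5=1, G6=0 [stuck-at-0] → 0 — matches
Only G6 stuck-at-0 reproduces the observed 0.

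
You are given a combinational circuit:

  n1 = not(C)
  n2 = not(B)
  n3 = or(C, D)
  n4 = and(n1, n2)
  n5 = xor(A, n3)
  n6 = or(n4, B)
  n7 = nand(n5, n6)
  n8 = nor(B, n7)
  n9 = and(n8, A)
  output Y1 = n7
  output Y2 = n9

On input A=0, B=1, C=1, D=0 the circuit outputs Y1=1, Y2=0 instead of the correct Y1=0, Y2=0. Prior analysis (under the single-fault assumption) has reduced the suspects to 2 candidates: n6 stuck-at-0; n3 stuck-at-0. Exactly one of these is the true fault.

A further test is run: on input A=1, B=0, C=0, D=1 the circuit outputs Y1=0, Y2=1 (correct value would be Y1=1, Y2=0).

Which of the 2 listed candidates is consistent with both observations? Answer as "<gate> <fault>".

Evaluate each candidate on input A=1, B=0, C=0, D=1:
  n6 stuck-at-0: n1=1, n2=1, n3=1, n4=1, n5=0, n6=0 [stuck-at-0], n7=1, n8=0, n9=0 → Y1=1, Y2=0 — eliminated
  n3 stuck-at-0: n1=1, n2=1, n3=0 [stuck-at-0], n4=1, n5=1, n6=1, n7=0, n8=1, n9=1 → Y1=0, Y2=1 — matches
Only n3 stuck-at-0 reproduces the observed Y1=0, Y2=1.

n3 stuck-at-0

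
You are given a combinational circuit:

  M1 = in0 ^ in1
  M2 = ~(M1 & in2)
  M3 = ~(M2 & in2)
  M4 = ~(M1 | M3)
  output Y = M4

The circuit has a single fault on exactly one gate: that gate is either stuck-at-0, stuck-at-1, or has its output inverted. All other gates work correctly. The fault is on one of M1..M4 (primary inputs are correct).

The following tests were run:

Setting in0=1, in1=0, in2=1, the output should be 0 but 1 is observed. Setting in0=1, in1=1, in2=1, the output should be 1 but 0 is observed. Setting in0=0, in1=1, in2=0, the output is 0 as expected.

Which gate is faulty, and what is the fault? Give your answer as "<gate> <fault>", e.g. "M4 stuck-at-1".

M1 inverted output

Fault-free values for test 1 (in0=1, in1=0, in2=1): M1=1, M2=0, M3=1, M4=0, giving Y=0. Observed 1.
Test 1: faults giving observed 1 are {M1 stuck-at-0, M1 inverted output, M4 stuck-at-1, M4 inverted output}.
Test 2 (in0=1, in1=1, in2=1): fault-free M1=0, M2=1, M3=0, M4=1 → 1; observed 0. Eliminates M1 stuck-at-0, M4 stuck-at-1.
Test 3 (in0=0, in1=1, in2=0): fault-free M1=1, M2=1, M3=1, M4=0 → 0; observed 0. Eliminates M4 inverted output.
Only M1 inverted output is consistent with every test.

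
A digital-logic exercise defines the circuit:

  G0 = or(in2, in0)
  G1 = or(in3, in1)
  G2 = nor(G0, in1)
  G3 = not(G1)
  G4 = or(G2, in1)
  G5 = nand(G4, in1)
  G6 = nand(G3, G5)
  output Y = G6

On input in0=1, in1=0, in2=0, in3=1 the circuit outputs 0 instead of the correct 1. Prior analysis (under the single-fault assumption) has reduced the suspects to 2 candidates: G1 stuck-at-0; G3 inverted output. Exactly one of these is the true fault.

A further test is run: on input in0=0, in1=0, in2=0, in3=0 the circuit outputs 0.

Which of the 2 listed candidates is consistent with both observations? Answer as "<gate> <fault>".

Evaluate each candidate on input in0=0, in1=0, in2=0, in3=0:
  G1 stuck-at-0: G0=0, G1=0 [stuck-at-0], G2=1, G3=1, G4=1, G5=1, G6=0 → 0 — matches
  G3 inverted output: G0=0, G1=0, G2=1, G3=0 [inverted output], G4=1, G5=1, G6=1 → 1 — eliminated
Only G1 stuck-at-0 reproduces the observed 0.

G1 stuck-at-0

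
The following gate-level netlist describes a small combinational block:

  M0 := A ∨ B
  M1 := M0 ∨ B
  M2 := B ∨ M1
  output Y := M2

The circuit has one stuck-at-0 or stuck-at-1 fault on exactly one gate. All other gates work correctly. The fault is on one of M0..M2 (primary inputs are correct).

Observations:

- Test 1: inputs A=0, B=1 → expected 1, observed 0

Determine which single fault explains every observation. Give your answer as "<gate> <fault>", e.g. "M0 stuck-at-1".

M2 stuck-at-0

Fault-free values for test 1 (A=0, B=1): M0=1, M1=1, M2=1, giving Y=1. Observed 0.
Test 1: faults giving observed 0 are {M2 stuck-at-0}.
Only M2 stuck-at-0 is consistent with every test.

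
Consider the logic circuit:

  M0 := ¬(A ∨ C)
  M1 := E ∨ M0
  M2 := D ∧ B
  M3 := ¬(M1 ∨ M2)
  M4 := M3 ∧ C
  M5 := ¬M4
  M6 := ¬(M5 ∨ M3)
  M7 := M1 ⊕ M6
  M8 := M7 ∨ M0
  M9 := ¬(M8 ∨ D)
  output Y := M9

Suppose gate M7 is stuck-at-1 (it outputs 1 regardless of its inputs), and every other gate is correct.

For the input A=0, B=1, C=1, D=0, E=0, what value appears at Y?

0

Propagate with M7 forced: M0=0, M1=0, M2=0, M3=1, M4=1, M5=0, M6=0, M7=1 [stuck-at-1], M8=1, M9=0.
So Y = 0. (Without the fault it would be 1.)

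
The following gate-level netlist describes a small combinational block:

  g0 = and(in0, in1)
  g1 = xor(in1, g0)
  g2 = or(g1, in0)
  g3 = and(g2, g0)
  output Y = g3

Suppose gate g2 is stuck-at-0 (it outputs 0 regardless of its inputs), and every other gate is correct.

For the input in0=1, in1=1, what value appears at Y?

0

Propagate with g2 forced: g0=1, g1=0, g2=0 [stuck-at-0], g3=0.
So Y = 0. (Without the fault it would be 1.)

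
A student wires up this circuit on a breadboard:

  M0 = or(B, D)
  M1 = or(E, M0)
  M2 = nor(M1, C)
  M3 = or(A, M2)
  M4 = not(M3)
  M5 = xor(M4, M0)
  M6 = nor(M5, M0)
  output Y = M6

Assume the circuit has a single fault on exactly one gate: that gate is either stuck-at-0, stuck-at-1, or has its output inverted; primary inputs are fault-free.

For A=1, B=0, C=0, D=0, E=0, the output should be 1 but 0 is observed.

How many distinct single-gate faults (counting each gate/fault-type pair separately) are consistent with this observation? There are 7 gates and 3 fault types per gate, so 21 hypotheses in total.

Fault-free: M0=0, M1=0, M2=1, M3=1, M4=0, M5=0, M6=1 → 1. Observed 0.
  M0: stuck-at-1, inverted output ✓; others ✗
  M1: none of the 3 fault types match ✗
  M2: none of the 3 fault types match ✗
  M3: stuck-at-0, inverted output ✓; others ✗
  M4: stuck-at-1, inverted output ✓; others ✗
  M5: stuck-at-1, inverted output ✓; others ✗
  M6: stuck-at-0, inverted output ✓; others ✗
Consistent faults: {M0 stuck-at-1, M0 inverted output, M3 stuck-at-0, M3 inverted output, M4 stuck-at-1, M4 inverted output, M5 stuck-at-1, M5 inverted output, M6 stuck-at-0, M6 inverted output} — 10 in all.

10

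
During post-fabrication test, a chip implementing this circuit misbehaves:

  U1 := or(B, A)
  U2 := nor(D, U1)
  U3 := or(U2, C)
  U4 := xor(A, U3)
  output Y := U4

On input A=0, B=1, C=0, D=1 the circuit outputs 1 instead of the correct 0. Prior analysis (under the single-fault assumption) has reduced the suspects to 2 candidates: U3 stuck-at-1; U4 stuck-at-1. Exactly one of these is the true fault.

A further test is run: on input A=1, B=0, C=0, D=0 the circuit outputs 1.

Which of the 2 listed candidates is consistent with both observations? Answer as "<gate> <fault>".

Evaluate each candidate on input A=1, B=0, C=0, D=0:
  U3 stuck-at-1: U1=1, U2=0, U3=1 [stuck-at-1], U4=0 → 0 — eliminated
  U4 stuck-at-1: U1=1, U2=0, U3=0, U4=1 [stuck-at-1] → 1 — matches
Only U4 stuck-at-1 reproduces the observed 1.

U4 stuck-at-1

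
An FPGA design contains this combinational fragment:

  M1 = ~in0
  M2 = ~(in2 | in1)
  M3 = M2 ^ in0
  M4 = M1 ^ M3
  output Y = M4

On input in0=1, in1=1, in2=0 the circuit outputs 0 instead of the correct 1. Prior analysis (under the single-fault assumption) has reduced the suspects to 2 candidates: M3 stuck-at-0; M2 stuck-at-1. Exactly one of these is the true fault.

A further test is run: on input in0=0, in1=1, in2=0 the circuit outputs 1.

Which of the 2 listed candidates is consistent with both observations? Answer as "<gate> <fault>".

Evaluate each candidate on input in0=0, in1=1, in2=0:
  M3 stuck-at-0: M1=1, M2=0, M3=0 [stuck-at-0], M4=1 → 1 — matches
  M2 stuck-at-1: M1=1, M2=1 [stuck-at-1], M3=1, M4=0 → 0 — eliminated
Only M3 stuck-at-0 reproduces the observed 1.

M3 stuck-at-0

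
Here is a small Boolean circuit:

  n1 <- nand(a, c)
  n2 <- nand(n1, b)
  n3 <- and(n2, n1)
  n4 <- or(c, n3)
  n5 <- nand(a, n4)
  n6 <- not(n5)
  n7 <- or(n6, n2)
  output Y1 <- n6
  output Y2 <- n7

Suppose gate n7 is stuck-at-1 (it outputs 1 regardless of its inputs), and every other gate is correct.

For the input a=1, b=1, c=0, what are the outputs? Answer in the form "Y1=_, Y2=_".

Propagate with n7 forced: n1=1, n2=0, n3=0, n4=0, n5=1, n6=0, n7=1 [stuck-at-1].
So the outputs are Y1=0, Y2=1. (Without the fault they would be Y1=0, Y2=0.)

Y1=0, Y2=1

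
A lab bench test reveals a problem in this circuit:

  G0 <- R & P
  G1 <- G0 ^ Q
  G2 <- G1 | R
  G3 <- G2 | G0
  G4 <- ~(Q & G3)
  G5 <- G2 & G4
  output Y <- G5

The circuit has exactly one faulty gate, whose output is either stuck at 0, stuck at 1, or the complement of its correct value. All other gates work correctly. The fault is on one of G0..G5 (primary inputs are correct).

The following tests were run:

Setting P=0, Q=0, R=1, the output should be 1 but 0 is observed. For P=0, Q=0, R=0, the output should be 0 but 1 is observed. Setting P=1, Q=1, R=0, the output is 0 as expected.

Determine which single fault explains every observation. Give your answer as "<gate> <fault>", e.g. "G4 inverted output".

G2 inverted output

Fault-free values for test 1 (P=0, Q=0, R=1): G0=0, G1=0, G2=1, G3=1, G4=1, G5=1, giving Y=1. Observed 0.
Test 1: faults giving observed 0 are {G2 stuck-at-0, G2 inverted output, G4 stuck-at-0, G4 inverted output, G5 stuck-at-0, G5 inverted output}.
Test 2 (P=0, Q=0, R=0): fault-free G0=0, G1=0, G2=0, G3=0, G4=1, G5=0 → 0; observed 1. Eliminates G2 stuck-at-0, G4 stuck-at-0, G4 inverted output, G5 stuck-at-0.
Test 3 (P=1, Q=1, R=0): fault-free G0=0, G1=1, G2=1, G3=1, G4=0, G5=0 → 0; observed 0. Eliminates G5 inverted output.
Only G2 inverted output is consistent with every test.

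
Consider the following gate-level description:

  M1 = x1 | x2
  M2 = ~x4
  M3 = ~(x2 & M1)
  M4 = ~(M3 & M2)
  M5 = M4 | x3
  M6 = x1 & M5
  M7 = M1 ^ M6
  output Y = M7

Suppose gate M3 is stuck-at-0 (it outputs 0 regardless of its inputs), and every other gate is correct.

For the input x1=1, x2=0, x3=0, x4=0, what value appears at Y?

0

Propagate with M3 forced: M1=1, M2=1, M3=0 [stuck-at-0], M4=1, M5=1, M6=1, M7=0.
So Y = 0. (Without the fault it would be 1.)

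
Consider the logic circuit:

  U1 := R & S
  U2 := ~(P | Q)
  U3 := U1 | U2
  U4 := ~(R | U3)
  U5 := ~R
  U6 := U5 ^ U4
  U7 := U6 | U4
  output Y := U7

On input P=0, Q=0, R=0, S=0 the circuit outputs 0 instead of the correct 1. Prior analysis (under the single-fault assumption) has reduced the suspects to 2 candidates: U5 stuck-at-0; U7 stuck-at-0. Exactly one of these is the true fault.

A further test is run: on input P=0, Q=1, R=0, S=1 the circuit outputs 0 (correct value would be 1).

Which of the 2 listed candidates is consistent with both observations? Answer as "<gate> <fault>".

U7 stuck-at-0

Evaluate each candidate on input P=0, Q=1, R=0, S=1:
  U5 stuck-at-0: U1=0, U2=0, U3=0, U4=1, U5=0 [stuck-at-0], U6=1, U7=1 → 1 — eliminated
  U7 stuck-at-0: U1=0, U2=0, U3=0, U4=1, U5=1, U6=0, U7=0 [stuck-at-0] → 0 — matches
Only U7 stuck-at-0 reproduces the observed 0.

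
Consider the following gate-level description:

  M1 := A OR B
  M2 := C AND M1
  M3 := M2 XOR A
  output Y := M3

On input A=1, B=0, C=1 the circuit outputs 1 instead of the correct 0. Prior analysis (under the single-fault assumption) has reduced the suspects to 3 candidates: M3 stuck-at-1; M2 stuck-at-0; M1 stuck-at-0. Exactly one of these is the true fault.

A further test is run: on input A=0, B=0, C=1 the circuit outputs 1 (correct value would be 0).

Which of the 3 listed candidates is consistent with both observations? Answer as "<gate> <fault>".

Evaluate each candidate on input A=0, B=0, C=1:
  M3 stuck-at-1: M1=0, M2=0, M3=1 [stuck-at-1] → 1 — matches
  M2 stuck-at-0: M1=0, M2=0 [stuck-at-0], M3=0 → 0 — eliminated
  M1 stuck-at-0: M1=0 [stuck-at-0], M2=0, M3=0 → 0 — eliminated
Only M3 stuck-at-1 reproduces the observed 1.

M3 stuck-at-1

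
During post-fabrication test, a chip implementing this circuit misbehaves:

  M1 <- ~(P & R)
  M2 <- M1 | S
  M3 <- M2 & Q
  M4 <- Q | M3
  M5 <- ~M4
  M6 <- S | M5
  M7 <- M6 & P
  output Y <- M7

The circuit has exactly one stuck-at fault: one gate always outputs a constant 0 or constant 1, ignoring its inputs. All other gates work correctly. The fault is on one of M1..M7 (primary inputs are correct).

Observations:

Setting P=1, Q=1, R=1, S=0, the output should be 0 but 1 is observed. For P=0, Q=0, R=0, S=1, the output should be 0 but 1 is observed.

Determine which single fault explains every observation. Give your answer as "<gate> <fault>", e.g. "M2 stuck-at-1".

Fault-free values for test 1 (P=1, Q=1, R=1, S=0): M1=0, M2=0, M3=0, M4=1, M5=0, M6=0, M7=0, giving Y=0. Observed 1.
Test 1: faults giving observed 1 are {M4 stuck-at-0, M5 stuck-at-1, M6 stuck-at-1, M7 stuck-at-1}.
Test 2 (P=0, Q=0, R=0, S=1): fault-free M1=1, M2=1, M3=0, M4=0, M5=1, M6=1, M7=0 → 0; observed 1. Eliminates M4 stuck-at-0, M5 stuck-at-1, M6 stuck-at-1.
Only M7 stuck-at-1 is consistent with every test.

M7 stuck-at-1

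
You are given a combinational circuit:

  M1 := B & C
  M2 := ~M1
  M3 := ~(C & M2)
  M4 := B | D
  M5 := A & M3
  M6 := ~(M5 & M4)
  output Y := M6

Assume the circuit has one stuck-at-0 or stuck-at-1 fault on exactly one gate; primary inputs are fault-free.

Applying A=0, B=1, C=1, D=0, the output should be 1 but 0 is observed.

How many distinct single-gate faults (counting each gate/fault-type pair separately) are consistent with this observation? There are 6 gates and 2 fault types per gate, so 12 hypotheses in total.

Fault-free: M1=1, M2=0, M3=1, M4=1, M5=0, M6=1 → 1. Observed 0.
  M1 stuck-at-0: output 1 ✗
  M1 stuck-at-1: output 1 ✗
  M2 stuck-at-0: output 1 ✗
  M2 stuck-at-1: output 1 ✗
  M3 stuck-at-0: output 1 ✗
  M3 stuck-at-1: output 1 ✗
  M4 stuck-at-0: output 1 ✗
  M4 stuck-at-1: output 1 ✗
  M5 stuck-at-0: output 1 ✗
  M5 stuck-at-1: output 0 ✓
  M6 stuck-at-0: output 0 ✓
  M6 stuck-at-1: output 1 ✗
Consistent faults: {M5 stuck-at-1, M6 stuck-at-0} — 2 in all.

2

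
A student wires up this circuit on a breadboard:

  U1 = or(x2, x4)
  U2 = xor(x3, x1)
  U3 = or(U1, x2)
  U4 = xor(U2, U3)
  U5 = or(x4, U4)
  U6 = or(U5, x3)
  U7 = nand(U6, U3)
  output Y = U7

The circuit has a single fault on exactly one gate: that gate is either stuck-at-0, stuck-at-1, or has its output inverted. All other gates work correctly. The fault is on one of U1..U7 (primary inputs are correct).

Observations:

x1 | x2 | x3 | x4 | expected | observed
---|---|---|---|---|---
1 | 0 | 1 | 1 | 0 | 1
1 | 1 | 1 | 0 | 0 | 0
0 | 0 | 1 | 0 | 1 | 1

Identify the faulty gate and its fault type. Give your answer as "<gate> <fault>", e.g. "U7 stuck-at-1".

U1 stuck-at-0

Fault-free values for test 1 (x1=1, x2=0, x3=1, x4=1): U1=1, U2=0, U3=1, U4=1, U5=1, U6=1, U7=0, giving Y=0. Observed 1.
Test 1: faults giving observed 1 are {U1 stuck-at-0, U1 inverted output, U3 stuck-at-0, U3 inverted output, U6 stuck-at-0, U6 inverted output, U7 stuck-at-1, U7 inverted output}.
Test 2 (x1=1, x2=1, x3=1, x4=0): fault-free U1=1, U2=0, U3=1, U4=1, U5=1, U6=1, U7=0 → 0; observed 0. Eliminates U3 stuck-at-0, U3 inverted output, U6 stuck-at-0, U6 inverted output, U7 stuck-at-1, U7 inverted output.
Test 3 (x1=0, x2=0, x3=1, x4=0): fault-free U1=0, U2=1, U3=0, U4=1, U5=1, U6=1, U7=1 → 1; observed 1. Eliminates U1 inverted output.
Only U1 stuck-at-0 is consistent with every test.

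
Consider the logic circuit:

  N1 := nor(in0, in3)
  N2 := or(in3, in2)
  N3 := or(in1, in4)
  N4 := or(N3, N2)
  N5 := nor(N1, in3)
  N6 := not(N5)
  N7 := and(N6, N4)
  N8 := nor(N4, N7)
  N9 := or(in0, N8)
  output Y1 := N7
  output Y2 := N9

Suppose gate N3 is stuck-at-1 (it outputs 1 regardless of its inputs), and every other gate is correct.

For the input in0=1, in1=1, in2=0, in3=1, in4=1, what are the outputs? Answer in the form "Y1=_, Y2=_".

Y1=1, Y2=1

Propagate with N3 forced: N1=0, N2=1, N3=1 [stuck-at-1], N4=1, N5=0, N6=1, N7=1, N8=0, N9=1.
So the outputs are Y1=1, Y2=1. (Same as the fault-free value — the fault is masked on this input.)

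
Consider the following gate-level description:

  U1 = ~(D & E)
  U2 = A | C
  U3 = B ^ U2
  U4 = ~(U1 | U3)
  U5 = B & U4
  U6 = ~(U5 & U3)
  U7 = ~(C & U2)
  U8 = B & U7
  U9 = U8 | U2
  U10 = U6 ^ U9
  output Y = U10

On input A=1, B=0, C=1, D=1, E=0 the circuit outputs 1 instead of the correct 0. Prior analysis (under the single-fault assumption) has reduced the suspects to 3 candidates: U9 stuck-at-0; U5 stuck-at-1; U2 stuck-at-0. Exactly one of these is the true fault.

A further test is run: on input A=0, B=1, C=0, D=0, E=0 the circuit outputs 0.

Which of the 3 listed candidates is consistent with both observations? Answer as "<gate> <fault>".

Evaluate each candidate on input A=0, B=1, C=0, D=0, E=0:
  U9 stuck-at-0: U1=1, U2=0, U3=1, U4=0, U5=0, U6=1, U7=1, U8=1, U9=0 [stuck-at-0], U10=1 → 1 — eliminated
  U5 stuck-at-1: U1=1, U2=0, U3=1, U4=0, U5=1 [stuck-at-1], U6=0, U7=1, U8=1, U9=1, U10=1 → 1 — eliminated
  U2 stuck-at-0: U1=1, U2=0 [stuck-at-0], U3=1, U4=0, U5=0, U6=1, U7=1, U8=1, U9=1, U10=0 → 0 — matches
Only U2 stuck-at-0 reproduces the observed 0.

U2 stuck-at-0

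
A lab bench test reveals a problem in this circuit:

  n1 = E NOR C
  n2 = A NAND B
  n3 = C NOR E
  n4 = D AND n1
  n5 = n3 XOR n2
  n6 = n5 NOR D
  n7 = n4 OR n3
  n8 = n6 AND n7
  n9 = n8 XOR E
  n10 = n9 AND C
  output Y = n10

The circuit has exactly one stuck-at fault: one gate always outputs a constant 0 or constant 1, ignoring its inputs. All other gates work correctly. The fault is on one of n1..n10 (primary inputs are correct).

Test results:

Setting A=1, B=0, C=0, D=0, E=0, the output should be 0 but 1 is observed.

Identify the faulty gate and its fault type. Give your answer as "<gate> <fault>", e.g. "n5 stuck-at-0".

n10 stuck-at-1

Fault-free values for test 1 (A=1, B=0, C=0, D=0, E=0): n1=1, n2=1, n3=1, n4=0, n5=0, n6=1, n7=1, n8=1, n9=1, n10=0, giving Y=0. Observed 1.
Test 1: faults giving observed 1 are {n10 stuck-at-1}.
Only n10 stuck-at-1 is consistent with every test.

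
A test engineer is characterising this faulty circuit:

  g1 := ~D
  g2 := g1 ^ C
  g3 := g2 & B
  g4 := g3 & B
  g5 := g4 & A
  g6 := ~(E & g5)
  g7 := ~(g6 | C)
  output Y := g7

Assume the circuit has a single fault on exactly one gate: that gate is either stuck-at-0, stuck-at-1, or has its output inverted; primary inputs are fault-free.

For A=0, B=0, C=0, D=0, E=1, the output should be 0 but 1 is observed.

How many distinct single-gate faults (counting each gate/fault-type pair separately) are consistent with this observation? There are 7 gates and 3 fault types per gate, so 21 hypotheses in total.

Fault-free: g1=1, g2=1, g3=0, g4=0, g5=0, g6=1, g7=0 → 0. Observed 1.
  g1: none of the 3 fault types match ✗
  g2: none of the 3 fault types match ✗
  g3: none of the 3 fault types match ✗
  g4: none of the 3 fault types match ✗
  g5: stuck-at-1, inverted output ✓; others ✗
  g6: stuck-at-0, inverted output ✓; others ✗
  g7: stuck-at-1, inverted output ✓; others ✗
Consistent faults: {g5 stuck-at-1, g5 inverted output, g6 stuck-at-0, g6 inverted output, g7 stuck-at-1, g7 inverted output} — 6 in all.

6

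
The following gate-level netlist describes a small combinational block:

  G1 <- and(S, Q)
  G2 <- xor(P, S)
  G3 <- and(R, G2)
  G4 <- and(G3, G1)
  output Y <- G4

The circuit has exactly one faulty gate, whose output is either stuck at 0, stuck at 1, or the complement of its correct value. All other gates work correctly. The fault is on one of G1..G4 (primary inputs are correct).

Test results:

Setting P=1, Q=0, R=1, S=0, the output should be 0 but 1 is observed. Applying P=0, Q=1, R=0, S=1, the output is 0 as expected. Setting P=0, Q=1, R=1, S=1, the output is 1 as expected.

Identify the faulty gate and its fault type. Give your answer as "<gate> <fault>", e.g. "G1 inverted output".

G1 stuck-at-1

Fault-free values for test 1 (P=1, Q=0, R=1, S=0): G1=0, G2=1, G3=1, G4=0, giving Y=0. Observed 1.
Test 1: faults giving observed 1 are {G1 stuck-at-1, G1 inverted output, G4 stuck-at-1, G4 inverted output}.
Test 2 (P=0, Q=1, R=0, S=1): fault-free G1=1, G2=1, G3=0, G4=0 → 0; observed 0. Eliminates G4 stuck-at-1, G4 inverted output.
Test 3 (P=0, Q=1, R=1, S=1): fault-free G1=1, G2=1, G3=1, G4=1 → 1; observed 1. Eliminates G1 inverted output.
Only G1 stuck-at-1 is consistent with every test.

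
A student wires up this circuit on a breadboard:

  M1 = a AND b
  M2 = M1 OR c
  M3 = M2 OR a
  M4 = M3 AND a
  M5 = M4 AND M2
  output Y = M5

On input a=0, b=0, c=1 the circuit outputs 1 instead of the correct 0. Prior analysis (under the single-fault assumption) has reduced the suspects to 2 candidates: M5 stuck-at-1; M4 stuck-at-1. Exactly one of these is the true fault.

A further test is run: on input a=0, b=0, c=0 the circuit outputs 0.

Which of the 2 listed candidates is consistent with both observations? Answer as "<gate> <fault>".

Evaluate each candidate on input a=0, b=0, c=0:
  M5 stuck-at-1: M1=0, M2=0, M3=0, M4=0, M5=1 [stuck-at-1] → 1 — eliminated
  M4 stuck-at-1: M1=0, M2=0, M3=0, M4=1 [stuck-at-1], M5=0 → 0 — matches
Only M4 stuck-at-1 reproduces the observed 0.

M4 stuck-at-1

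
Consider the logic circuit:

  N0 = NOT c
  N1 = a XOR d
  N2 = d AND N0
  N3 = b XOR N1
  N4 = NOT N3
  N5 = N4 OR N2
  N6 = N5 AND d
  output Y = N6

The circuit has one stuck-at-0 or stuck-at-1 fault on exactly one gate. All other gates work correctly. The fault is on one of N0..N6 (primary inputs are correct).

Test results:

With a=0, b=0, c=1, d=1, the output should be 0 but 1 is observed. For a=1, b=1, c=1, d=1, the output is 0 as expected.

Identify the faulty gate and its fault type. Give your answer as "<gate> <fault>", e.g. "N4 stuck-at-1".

Fault-free values for test 1 (a=0, b=0, c=1, d=1): N0=0, N1=1, N2=0, N3=1, N4=0, N5=0, N6=0, giving Y=0. Observed 1.
Test 1: faults giving observed 1 are {N0 stuck-at-1, N1 stuck-at-0, N2 stuck-at-1, N3 stuck-at-0, N4 stuck-at-1, N5 stuck-at-1, N6 stuck-at-1}.
Test 2 (a=1, b=1, c=1, d=1): fault-free N0=0, N1=0, N2=0, N3=1, N4=0, N5=0, N6=0 → 0; observed 0. Eliminates N0 stuck-at-1, N2 stuck-at-1, N3 stuck-at-0, N4 stuck-at-1, N5 stuck-at-1, N6 stuck-at-1.
Only N1 stuck-at-0 is consistent with every test.

N1 stuck-at-0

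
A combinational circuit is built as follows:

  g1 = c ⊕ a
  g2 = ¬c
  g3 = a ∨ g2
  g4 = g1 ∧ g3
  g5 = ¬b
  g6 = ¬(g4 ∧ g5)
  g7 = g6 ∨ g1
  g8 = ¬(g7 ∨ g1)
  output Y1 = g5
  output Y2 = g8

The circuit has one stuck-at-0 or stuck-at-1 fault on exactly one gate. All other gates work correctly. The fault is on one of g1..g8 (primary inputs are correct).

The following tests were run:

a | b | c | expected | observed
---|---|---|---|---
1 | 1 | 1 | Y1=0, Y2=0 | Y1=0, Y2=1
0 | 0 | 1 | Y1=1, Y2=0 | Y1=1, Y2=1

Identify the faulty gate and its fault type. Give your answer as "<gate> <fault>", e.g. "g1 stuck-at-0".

Fault-free values for test 1 (a=1, b=1, c=1): g1=0, g2=0, g3=1, g4=0, g5=0, g6=1, g7=1, g8=0, giving Y1=0, Y2=0. Observed Y1=0, Y2=1.
Test 1: faults giving observed Y1=0, Y2=1 are {g6 stuck-at-0, g7 stuck-at-0, g8 stuck-at-1}.
Test 2 (a=0, b=0, c=1): fault-free g1=1, g2=0, g3=0, g4=0, g5=1, g6=1, g7=1, g8=0 → Y1=1, Y2=0; observed Y1=1, Y2=1. Eliminates g6 stuck-at-0, g7 stuck-at-0.
Only g8 stuck-at-1 is consistent with every test.

g8 stuck-at-1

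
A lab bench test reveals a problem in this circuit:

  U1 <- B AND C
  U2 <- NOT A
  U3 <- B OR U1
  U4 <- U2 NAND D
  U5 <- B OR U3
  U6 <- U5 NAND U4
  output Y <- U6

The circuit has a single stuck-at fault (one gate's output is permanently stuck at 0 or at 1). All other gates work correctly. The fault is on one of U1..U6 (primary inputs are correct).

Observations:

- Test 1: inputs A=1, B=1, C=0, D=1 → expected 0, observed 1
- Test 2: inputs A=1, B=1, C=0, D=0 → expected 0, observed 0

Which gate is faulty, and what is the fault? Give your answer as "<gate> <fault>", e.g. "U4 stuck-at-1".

Fault-free values for test 1 (A=1, B=1, C=0, D=1): U1=0, U2=0, U3=1, U4=1, U5=1, U6=0, giving Y=0. Observed 1.
Test 1: faults giving observed 1 are {U2 stuck-at-1, U4 stuck-at-0, U5 stuck-at-0, U6 stuck-at-1}.
Test 2 (A=1, B=1, C=0, D=0): fault-free U1=0, U2=0, U3=1, U4=1, U5=1, U6=0 → 0; observed 0. Eliminates U4 stuck-at-0, U5 stuck-at-0, U6 stuck-at-1.
Only U2 stuck-at-1 is consistent with every test.

U2 stuck-at-1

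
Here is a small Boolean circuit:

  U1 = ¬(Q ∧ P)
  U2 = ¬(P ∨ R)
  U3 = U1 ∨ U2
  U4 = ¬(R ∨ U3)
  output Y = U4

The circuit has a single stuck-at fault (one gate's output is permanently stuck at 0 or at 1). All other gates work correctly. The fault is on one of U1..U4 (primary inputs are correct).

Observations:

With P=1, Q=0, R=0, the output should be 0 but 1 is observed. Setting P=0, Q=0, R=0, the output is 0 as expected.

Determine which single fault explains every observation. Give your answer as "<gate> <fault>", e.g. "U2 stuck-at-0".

U1 stuck-at-0

Fault-free values for test 1 (P=1, Q=0, R=0): U1=1, U2=0, U3=1, U4=0, giving Y=0. Observed 1.
Test 1: faults giving observed 1 are {U1 stuck-at-0, U3 stuck-at-0, U4 stuck-at-1}.
Test 2 (P=0, Q=0, R=0): fault-free U1=1, U2=1, U3=1, U4=0 → 0; observed 0. Eliminates U3 stuck-at-0, U4 stuck-at-1.
Only U1 stuck-at-0 is consistent with every test.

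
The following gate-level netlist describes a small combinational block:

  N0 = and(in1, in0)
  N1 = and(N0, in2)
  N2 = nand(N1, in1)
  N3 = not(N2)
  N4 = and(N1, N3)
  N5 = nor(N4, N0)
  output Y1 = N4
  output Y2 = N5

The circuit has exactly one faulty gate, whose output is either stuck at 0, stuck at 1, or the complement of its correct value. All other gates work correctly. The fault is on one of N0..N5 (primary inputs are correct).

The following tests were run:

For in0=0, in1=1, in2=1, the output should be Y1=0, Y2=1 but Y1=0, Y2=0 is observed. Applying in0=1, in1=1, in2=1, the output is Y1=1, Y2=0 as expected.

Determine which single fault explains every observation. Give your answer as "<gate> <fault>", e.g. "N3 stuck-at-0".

Fault-free values for test 1 (in0=0, in1=1, in2=1): N0=0, N1=0, N2=1, N3=0, N4=0, N5=1, giving Y1=0, Y2=1. Observed Y1=0, Y2=0.
Test 1: faults giving observed Y1=0, Y2=0 are {N5 stuck-at-0, N5 inverted output}.
Test 2 (in0=1, in1=1, in2=1): fault-free N0=1, N1=1, N2=0, N3=1, N4=1, N5=0 → Y1=1, Y2=0; observed Y1=1, Y2=0. Eliminates N5 inverted output.
Only N5 stuck-at-0 is consistent with every test.

N5 stuck-at-0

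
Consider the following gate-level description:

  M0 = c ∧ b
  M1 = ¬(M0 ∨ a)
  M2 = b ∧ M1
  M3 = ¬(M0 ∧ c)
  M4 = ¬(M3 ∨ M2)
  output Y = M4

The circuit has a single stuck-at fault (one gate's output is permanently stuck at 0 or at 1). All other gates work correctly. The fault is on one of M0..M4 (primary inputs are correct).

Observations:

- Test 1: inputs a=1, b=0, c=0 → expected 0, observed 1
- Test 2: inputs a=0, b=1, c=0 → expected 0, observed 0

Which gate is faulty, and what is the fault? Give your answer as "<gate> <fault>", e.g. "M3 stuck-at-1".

M3 stuck-at-0

Fault-free values for test 1 (a=1, b=0, c=0): M0=0, M1=0, M2=0, M3=1, M4=0, giving Y=0. Observed 1.
Test 1: faults giving observed 1 are {M3 stuck-at-0, M4 stuck-at-1}.
Test 2 (a=0, b=1, c=0): fault-free M0=0, M1=1, M2=1, M3=1, M4=0 → 0; observed 0. Eliminates M4 stuck-at-1.
Only M3 stuck-at-0 is consistent with every test.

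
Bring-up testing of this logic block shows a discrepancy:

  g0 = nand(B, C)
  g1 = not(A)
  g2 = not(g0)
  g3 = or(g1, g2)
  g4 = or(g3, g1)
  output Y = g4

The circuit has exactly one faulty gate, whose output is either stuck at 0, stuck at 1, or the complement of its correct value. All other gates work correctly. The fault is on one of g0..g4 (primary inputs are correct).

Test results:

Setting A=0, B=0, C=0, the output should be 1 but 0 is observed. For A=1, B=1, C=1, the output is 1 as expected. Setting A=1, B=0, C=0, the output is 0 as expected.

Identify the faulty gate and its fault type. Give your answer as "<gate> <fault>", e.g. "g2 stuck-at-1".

g1 stuck-at-0

Fault-free values for test 1 (A=0, B=0, C=0): g0=1, g1=1, g2=0, g3=1, g4=1, giving Y=1. Observed 0.
Test 1: faults giving observed 0 are {g1 stuck-at-0, g1 inverted output, g4 stuck-at-0, g4 inverted output}.
Test 2 (A=1, B=1, C=1): fault-free g0=0, g1=0, g2=1, g3=1, g4=1 → 1; observed 1. Eliminates g4 stuck-at-0, g4 inverted output.
Test 3 (A=1, B=0, C=0): fault-free g0=1, g1=0, g2=0, g3=0, g4=0 → 0; observed 0. Eliminates g1 inverted output.
Only g1 stuck-at-0 is consistent with every test.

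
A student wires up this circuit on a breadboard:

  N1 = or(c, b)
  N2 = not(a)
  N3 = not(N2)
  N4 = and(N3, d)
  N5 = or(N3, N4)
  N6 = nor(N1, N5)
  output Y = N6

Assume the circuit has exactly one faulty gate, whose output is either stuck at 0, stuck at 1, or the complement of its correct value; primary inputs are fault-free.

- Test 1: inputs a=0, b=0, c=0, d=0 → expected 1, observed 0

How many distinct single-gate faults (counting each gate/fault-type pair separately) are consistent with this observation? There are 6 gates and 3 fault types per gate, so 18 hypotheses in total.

12

Fault-free: N1=0, N2=1, N3=0, N4=0, N5=0, N6=1 → 1. Observed 0.
  N1: stuck-at-1, inverted output ✓; others ✗
  N2: stuck-at-0, inverted output ✓; others ✗
  N3: stuck-at-1, inverted output ✓; others ✗
  N4: stuck-at-1, inverted output ✓; others ✗
  N5: stuck-at-1, inverted output ✓; others ✗
  N6: stuck-at-0, inverted output ✓; others ✗
Consistent faults: {N1 stuck-at-1, N1 inverted output, N2 stuck-at-0, N2 inverted output, N3 stuck-at-1, N3 inverted output, N4 stuck-at-1, N4 inverted output, N5 stuck-at-1, N5 inverted output, N6 stuck-at-0, N6 inverted output} — 12 in all.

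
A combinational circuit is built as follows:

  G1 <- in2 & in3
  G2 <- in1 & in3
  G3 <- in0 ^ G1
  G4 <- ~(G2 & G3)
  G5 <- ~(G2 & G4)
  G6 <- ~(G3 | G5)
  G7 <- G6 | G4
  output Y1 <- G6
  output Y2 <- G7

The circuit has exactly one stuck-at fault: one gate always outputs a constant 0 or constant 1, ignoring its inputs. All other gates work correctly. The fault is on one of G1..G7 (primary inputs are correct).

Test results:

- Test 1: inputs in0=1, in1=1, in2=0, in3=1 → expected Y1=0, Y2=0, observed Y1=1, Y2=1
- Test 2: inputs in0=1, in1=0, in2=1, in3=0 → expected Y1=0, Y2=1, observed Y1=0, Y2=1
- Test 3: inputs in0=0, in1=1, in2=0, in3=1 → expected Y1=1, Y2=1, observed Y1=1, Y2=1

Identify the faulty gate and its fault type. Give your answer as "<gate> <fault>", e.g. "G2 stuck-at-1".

G3 stuck-at-0

Fault-free values for test 1 (in0=1, in1=1, in2=0, in3=1): G1=0, G2=1, G3=1, G4=0, G5=1, G6=0, G7=0, giving Y1=0, Y2=0. Observed Y1=1, Y2=1.
Test 1: faults giving observed Y1=1, Y2=1 are {G1 stuck-at-1, G3 stuck-at-0, G6 stuck-at-1}.
Test 2 (in0=1, in1=0, in2=1, in3=0): fault-free G1=0, G2=0, G3=1, G4=1, G5=1, G6=0, G7=1 → Y1=0, Y2=1; observed Y1=0, Y2=1. Eliminates G6 stuck-at-1.
Test 3 (in0=0, in1=1, in2=0, in3=1): fault-free G1=0, G2=1, G3=0, G4=1, G5=0, G6=1, G7=1 → Y1=1, Y2=1; observed Y1=1, Y2=1. Eliminates G1 stuck-at-1.
Only G3 stuck-at-0 is consistent with every test.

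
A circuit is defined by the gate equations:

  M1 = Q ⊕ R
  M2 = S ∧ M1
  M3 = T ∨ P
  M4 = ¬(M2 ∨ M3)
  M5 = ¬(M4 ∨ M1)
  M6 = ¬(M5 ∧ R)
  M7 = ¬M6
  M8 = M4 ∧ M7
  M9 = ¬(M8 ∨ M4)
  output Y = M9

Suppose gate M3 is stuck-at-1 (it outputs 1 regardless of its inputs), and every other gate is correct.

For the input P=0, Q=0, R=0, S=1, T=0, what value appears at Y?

1

Propagate with M3 forced: M1=0, M2=0, M3=1 [stuck-at-1], M4=0, M5=1, M6=1, M7=0, M8=0, M9=1.
So Y = 1. (Without the fault it would be 0.)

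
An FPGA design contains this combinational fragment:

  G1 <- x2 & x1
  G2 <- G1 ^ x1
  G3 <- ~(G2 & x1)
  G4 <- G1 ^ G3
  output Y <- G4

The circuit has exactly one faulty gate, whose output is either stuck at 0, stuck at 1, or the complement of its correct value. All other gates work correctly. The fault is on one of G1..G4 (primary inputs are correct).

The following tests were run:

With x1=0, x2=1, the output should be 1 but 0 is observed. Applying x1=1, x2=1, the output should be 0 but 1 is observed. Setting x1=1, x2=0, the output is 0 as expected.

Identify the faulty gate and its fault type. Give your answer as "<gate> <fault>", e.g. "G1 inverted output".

Fault-free values for test 1 (x1=0, x2=1): G1=0, G2=0, G3=1, G4=1, giving Y=1. Observed 0.
Test 1: faults giving observed 0 are {G1 stuck-at-1, G1 inverted output, G3 stuck-at-0, G3 inverted output, G4 stuck-at-0, G4 inverted output}.
Test 2 (x1=1, x2=1): fault-free G1=1, G2=0, G3=1, G4=0 → 0; observed 1. Eliminates G1 stuck-at-1, G1 inverted output, G4 stuck-at-0.
Test 3 (x1=1, x2=0): fault-free G1=0, G2=1, G3=0, G4=0 → 0; observed 0. Eliminates G3 inverted output, G4 inverted output.
Only G3 stuck-at-0 is consistent with every test.

G3 stuck-at-0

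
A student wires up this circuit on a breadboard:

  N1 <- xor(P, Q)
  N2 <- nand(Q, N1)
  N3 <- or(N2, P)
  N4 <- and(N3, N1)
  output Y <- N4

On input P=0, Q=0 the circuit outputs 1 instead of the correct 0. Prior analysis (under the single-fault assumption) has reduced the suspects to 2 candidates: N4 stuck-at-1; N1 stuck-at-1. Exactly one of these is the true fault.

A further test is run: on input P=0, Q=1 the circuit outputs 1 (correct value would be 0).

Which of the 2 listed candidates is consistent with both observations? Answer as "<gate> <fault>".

Evaluate each candidate on input P=0, Q=1:
  N4 stuck-at-1: N1=1, N2=0, N3=0, N4=1 [stuck-at-1] → 1 — matches
  N1 stuck-at-1: N1=1 [stuck-at-1], N2=0, N3=0, N4=0 → 0 — eliminated
Only N4 stuck-at-1 reproduces the observed 1.

N4 stuck-at-1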